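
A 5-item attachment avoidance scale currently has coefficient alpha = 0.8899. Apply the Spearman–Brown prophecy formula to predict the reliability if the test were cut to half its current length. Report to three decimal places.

predicted reliability = 0.802

Length factor m = 1/2
α' = m·α / (1 − (1−m)·α)
   = 1/2 × 0.8899 / (1 − (1 − 1/2) × 0.8899)
   = 0.4450 / 0.5551 = 0.802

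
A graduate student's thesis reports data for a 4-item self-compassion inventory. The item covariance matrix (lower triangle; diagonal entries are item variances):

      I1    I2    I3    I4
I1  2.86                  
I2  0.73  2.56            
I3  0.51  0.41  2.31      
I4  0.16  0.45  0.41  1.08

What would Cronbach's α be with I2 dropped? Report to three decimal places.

Remaining items: I1, I3, I4 (k = 3).
sum of item variances = 2.86 + 2.31 + 1.08 = 6.25
σ²_T = 6.25 + 2 × 1.08 = 8.41
α (item deleted) = (3/2)·(1 − 6.25/8.41) = 0.385

α = 0.385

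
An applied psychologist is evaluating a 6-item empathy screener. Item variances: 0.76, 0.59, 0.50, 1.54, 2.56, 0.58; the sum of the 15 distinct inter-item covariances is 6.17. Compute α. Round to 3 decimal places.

Σσ²ᵢ = 0.76 + 0.59 + 0.50 + 1.54 + 2.56 + 0.58 = 6.53
Sum of distinct covariances = 6.17
σ²_total = Σσ²ᵢ + 2·Σcov = 6.53 + 2 × 6.17 = 18.87
α = (6/5)·(1 − 6.53/18.87) = 0.785

α = 0.785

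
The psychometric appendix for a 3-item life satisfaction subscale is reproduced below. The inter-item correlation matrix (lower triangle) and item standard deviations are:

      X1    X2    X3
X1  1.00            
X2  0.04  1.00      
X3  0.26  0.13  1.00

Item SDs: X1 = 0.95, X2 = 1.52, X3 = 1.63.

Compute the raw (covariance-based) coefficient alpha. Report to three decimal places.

Σσ²ᵢ = 0.95² + 1.52² + 1.63² = 5.8698
Covariances σ_ij = r_ij · s_i · s_j:
  σ(X1,X2) = 0.04 × 0.95 × 1.52 = 0.0578
  σ(X1,X3) = 0.26 × 0.95 × 1.63 = 0.4026
  σ(X2,X3) = 0.13 × 1.52 × 1.63 = 0.3221
σ²_T = Σσ²ᵢ + 2·Σσ_ij = 5.8698 + 2 × 0.7825 = 7.4348
α = (3/2)·(1 − 5.8698/7.4348) = 0.316

coefficient alpha = 0.316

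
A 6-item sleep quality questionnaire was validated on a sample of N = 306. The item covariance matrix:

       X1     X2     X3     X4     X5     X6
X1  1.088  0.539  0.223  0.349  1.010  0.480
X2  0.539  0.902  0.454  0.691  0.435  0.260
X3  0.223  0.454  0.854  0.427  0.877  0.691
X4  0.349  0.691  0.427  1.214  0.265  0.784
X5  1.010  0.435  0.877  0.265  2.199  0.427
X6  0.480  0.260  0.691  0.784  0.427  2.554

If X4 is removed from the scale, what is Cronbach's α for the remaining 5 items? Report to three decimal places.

Remaining items: X1, X2, X3, X5, X6 (k = 5).
Σσ²ᵢ = 1.088 + 0.902 + 0.854 + 2.199 + 2.554 = 7.597
σ²_T = 7.597 + 2 × 5.396 = 18.389
α (item deleted) = (5/4)·(1 − 7.597/18.389) = 0.734

α = 0.734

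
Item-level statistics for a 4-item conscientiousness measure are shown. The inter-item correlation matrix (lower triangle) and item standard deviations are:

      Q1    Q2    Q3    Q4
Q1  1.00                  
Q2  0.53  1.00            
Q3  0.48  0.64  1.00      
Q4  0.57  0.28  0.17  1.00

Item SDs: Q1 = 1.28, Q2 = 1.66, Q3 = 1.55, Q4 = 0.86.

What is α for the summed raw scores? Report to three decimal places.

α = 0.759

Σσ²ᵢ = 1.28² + 1.66² + 1.55² + 0.86² = 7.5361
Covariances σ_ij = r_ij · s_i · s_j:
  σ(Q1,Q2) = 0.53 × 1.28 × 1.66 = 1.1261
  σ(Q1,Q3) = 0.48 × 1.28 × 1.55 = 0.9523
  σ(Q1,Q4) = 0.57 × 1.28 × 0.86 = 0.6275
  σ(Q2,Q3) = 0.64 × 1.66 × 1.55 = 1.6467
  σ(Q2,Q4) = 0.28 × 1.66 × 0.86 = 0.3997
  σ(Q3,Q4) = 0.17 × 1.55 × 0.86 = 0.2266
σ²_T = Σσ²ᵢ + 2·Σσ_ij = 7.5361 + 2 × 4.9789 = 17.4939
α = (4/3)·(1 − 7.5361/17.4939) = 0.759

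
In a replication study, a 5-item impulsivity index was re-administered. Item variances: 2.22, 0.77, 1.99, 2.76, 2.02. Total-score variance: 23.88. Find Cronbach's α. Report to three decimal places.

Σσ²ᵢ = 2.22 + 0.77 + 1.99 + 2.76 + 2.02 = 9.76
α = (k/(k−1))·(1 − Σσ²ᵢ/σ²_total) = (5/4)·(1 − 9.76/23.88) = 0.739

α = 0.739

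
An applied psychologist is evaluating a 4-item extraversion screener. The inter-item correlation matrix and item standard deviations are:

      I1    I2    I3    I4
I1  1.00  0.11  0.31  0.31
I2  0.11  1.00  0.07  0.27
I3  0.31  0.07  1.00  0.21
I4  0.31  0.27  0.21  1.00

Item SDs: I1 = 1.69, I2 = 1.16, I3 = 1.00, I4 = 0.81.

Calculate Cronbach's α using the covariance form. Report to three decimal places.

Cronbach's α = 0.484

Σσ²ᵢ = 1.69² + 1.16² + 1.00² + 0.81² = 5.8578
Covariances σ_ij = r_ij · s_i · s_j:
  σ(I1,I2) = 0.11 × 1.69 × 1.16 = 0.2156
  σ(I1,I3) = 0.31 × 1.69 × 1.00 = 0.5239
  σ(I1,I4) = 0.31 × 1.69 × 0.81 = 0.4244
  σ(I2,I3) = 0.07 × 1.16 × 1.00 = 0.0812
  σ(I2,I4) = 0.27 × 1.16 × 0.81 = 0.2537
  σ(I3,I4) = 0.21 × 1.00 × 0.81 = 0.1701
σ²_T = Σσ²ᵢ + 2·Σσ_ij = 5.8578 + 2 × 1.6689 = 9.1956
α = (4/3)·(1 − 5.8578/9.1956) = 0.484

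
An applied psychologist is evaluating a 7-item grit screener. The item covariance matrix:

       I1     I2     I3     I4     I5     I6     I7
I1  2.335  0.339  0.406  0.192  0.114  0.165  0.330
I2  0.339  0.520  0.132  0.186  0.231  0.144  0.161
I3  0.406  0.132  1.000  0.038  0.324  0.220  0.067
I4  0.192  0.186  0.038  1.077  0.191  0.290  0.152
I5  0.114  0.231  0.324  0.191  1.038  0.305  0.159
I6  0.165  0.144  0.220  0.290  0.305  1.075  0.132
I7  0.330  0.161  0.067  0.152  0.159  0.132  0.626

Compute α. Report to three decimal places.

ΣVar(i) = 2.335 + 0.520 + 1.000 + 1.077 + 1.038 + 1.075 + 0.626 = 7.671
Sum of the distinct covariances = 4.278
Var(T) = 7.671 + 2 × 4.278 = 16.227
α = (k/(k−1))·(1 − ΣVar(i)/Var(T)) = (7/6)·(1 − 7.671/16.227) = 0.615

α = 0.615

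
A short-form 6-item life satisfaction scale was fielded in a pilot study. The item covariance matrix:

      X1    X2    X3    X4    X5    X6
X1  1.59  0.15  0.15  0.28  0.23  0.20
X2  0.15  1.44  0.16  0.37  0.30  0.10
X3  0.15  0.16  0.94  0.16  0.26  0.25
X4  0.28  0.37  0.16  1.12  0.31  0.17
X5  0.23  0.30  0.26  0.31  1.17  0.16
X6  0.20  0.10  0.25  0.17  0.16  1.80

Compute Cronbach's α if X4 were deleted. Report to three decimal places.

Cronbach's α = 0.451

Remaining items: X1, X2, X3, X5, X6 (k = 5).
sum of item variances = 1.59 + 1.44 + 0.94 + 1.17 + 1.80 = 6.94
σ²_total = 6.94 + 2 × 1.96 = 10.86
α (item deleted) = (5/4)·(1 − 6.94/10.86) = 0.451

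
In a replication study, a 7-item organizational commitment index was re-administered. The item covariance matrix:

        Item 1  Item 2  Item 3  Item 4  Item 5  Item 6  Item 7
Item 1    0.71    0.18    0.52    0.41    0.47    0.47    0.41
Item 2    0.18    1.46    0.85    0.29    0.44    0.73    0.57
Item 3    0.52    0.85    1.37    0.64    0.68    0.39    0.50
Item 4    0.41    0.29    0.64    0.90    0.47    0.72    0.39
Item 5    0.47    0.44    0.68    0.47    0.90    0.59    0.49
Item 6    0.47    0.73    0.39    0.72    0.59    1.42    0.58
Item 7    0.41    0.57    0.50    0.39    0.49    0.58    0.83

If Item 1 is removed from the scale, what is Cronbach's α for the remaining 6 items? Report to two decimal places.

α = 0.85

Remaining items: Item 2, Item 3, Item 4, Item 5, Item 6, Item 7 (k = 6).
Σσᵢ² = 1.46 + 1.37 + 0.90 + 0.90 + 1.42 + 0.83 = 6.88
total variance = 6.88 + 2 × 8.33 = 23.54
α (item deleted) = (6/5)·(1 − 6.88/23.54) = 0.85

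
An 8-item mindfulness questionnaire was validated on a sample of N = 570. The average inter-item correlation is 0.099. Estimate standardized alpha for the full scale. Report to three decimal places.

α = 0.468

Standardized α = k·r̄ / (1 + (k−1)·r̄) = 8 × 0.099 / (1 + 7 × 0.099)
  = 0.7920 / 1.6930 = 0.468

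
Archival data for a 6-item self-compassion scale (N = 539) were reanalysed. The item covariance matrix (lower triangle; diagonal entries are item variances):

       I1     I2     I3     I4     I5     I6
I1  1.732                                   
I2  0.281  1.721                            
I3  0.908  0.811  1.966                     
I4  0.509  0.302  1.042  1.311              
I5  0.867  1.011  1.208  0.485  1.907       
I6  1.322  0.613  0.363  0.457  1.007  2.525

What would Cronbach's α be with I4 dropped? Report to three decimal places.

Remaining items: I1, I2, I3, I5, I6 (k = 5).
ΣVar(i) = 1.732 + 1.721 + 1.966 + 1.907 + 2.525 = 9.851
total variance = 9.851 + 2 × 8.391 = 26.633
α (item deleted) = (5/4)·(1 − 9.851/26.633) = 0.788

Cronbach's α = 0.788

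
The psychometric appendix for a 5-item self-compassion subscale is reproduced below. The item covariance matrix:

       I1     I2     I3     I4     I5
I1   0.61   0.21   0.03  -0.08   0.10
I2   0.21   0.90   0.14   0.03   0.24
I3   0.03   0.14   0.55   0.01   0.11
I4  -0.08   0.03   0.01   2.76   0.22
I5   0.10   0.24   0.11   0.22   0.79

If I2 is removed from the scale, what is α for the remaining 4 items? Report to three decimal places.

α = 0.189

Remaining items: I1, I3, I4, I5 (k = 4).
Σσ²ᵢ = 0.61 + 0.55 + 2.76 + 0.79 = 4.71
σ²_T = 4.71 + 2 × 0.39 = 5.49
α (item deleted) = (4/3)·(1 − 4.71/5.49) = 0.189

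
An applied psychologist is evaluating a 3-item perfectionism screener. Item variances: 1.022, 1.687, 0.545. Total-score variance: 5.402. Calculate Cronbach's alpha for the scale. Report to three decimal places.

sum of item variances = 1.022 + 1.687 + 0.545 = 3.254
α = (k/(k−1))·(1 − sum of item variances/σ²_total) = (3/2)·(1 − 3.254/5.402) = 0.596

α = 0.596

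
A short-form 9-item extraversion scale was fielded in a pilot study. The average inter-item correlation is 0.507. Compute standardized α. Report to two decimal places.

Standardized α = k·r̄ / (1 + (k−1)·r̄) = 9 × 0.507 / (1 + 8 × 0.507)
  = 4.5630 / 5.0560 = 0.90

α = 0.90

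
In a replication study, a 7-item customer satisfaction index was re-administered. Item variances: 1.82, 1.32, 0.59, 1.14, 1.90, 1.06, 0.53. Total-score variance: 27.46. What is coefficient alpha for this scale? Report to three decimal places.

α = 0.811

sum of item variances = 1.82 + 1.32 + 0.59 + 1.14 + 1.90 + 1.06 + 0.53 = 8.36
α = (k/(k−1))·(1 − sum of item variances/total variance) = (7/6)·(1 − 8.36/27.46) = 0.811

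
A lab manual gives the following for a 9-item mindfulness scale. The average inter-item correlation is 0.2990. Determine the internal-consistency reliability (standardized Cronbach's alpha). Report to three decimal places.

standardized Cronbach's alpha = 0.793

Standardized α = k·r̄ / (1 + (k−1)·r̄) = 9 × 0.2990 / (1 + 8 × 0.2990)
  = 2.6910 / 3.3920 = 0.793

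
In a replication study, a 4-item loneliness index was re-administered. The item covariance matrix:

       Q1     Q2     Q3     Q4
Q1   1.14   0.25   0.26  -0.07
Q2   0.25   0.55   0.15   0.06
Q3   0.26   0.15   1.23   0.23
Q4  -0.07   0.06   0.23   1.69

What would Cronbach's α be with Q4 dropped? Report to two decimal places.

Cronbach's α = 0.47

Remaining items: Q1, Q2, Q3 (k = 3).
sum of item variances = 1.14 + 0.55 + 1.23 = 2.92
total variance = 2.92 + 2 × 0.66 = 4.24
α (item deleted) = (3/2)·(1 − 2.92/4.24) = 0.47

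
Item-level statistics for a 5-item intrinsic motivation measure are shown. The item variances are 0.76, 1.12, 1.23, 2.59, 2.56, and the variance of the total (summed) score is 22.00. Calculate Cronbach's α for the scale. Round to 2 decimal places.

α = 0.78

Σσᵢ² = 0.76 + 1.12 + 1.23 + 2.59 + 2.56 = 8.26
α = (k/(k−1))·(1 − Σσᵢ²/σ²_total) = (5/4)·(1 − 8.26/22.00) = 0.78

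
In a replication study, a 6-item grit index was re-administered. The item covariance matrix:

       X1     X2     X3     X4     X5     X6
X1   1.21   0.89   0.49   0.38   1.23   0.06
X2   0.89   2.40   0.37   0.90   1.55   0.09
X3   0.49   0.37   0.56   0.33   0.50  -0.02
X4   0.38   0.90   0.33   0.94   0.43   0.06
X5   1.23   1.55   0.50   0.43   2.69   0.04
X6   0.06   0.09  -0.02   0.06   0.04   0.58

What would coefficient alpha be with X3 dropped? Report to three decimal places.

coefficient alpha = 0.738

Remaining items: X1, X2, X4, X5, X6 (k = 5).
Σσᵢ² = 1.21 + 2.40 + 0.94 + 2.69 + 0.58 = 7.82
total variance = 7.82 + 2 × 5.63 = 19.08
α (item deleted) = (5/4)·(1 − 7.82/19.08) = 0.738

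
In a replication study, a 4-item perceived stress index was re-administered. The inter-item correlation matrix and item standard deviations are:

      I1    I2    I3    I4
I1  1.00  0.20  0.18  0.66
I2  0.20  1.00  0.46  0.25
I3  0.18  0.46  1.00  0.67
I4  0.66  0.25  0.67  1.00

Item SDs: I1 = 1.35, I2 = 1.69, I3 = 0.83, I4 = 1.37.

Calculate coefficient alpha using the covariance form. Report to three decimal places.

coefficient alpha = 0.688

Σσ²ᵢ = 1.35² + 1.69² + 0.83² + 1.37² = 7.2444
Covariances σ_ij = r_ij · s_i · s_j:
  σ(I1,I2) = 0.20 × 1.35 × 1.69 = 0.4563
  σ(I1,I3) = 0.18 × 1.35 × 0.83 = 0.2017
  σ(I1,I4) = 0.66 × 1.35 × 1.37 = 1.2207
  σ(I2,I3) = 0.46 × 1.69 × 0.83 = 0.6452
  σ(I2,I4) = 0.25 × 1.69 × 1.37 = 0.5788
  σ(I3,I4) = 0.67 × 0.83 × 1.37 = 0.7619
σ²_T = Σσ²ᵢ + 2·Σσ_ij = 7.2444 + 2 × 3.8646 = 14.9736
α = (4/3)·(1 − 7.2444/14.9736) = 0.688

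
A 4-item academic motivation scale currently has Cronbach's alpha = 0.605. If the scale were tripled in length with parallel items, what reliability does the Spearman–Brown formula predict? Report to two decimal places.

predicted reliability = 0.82

Length factor m = 3
α' = m·α / (1 + (m−1)·α)
   = 3 × 0.605 / (1 + (3 − 1) × 0.605)
   = 1.8150 / 2.2100 = 0.82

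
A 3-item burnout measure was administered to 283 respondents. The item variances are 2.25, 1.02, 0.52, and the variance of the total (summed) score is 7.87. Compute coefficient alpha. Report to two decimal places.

α = 0.78

ΣVar(i) = 2.25 + 1.02 + 0.52 = 3.79
α = (k/(k−1))·(1 − ΣVar(i)/σ²_T) = (3/2)·(1 − 3.79/7.87) = 0.78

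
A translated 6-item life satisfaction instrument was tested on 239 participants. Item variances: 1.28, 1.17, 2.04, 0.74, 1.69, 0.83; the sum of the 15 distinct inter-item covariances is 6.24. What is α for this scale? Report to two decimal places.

α = 0.74

sum of item variances = 1.28 + 1.17 + 2.04 + 0.74 + 1.69 + 0.83 = 7.75
Sum of distinct covariances = 6.24
σ²_T = sum of item variances + 2·Σcov = 7.75 + 2 × 6.24 = 20.23
α = (6/5)·(1 − 7.75/20.23) = 0.74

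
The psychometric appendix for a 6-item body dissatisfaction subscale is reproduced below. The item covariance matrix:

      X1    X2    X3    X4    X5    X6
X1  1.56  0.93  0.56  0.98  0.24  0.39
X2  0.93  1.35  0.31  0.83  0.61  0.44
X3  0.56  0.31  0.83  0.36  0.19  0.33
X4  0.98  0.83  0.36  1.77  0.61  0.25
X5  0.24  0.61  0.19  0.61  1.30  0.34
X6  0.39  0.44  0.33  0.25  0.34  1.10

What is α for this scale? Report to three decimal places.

α = 0.781

sum of item variances = 1.56 + 1.35 + 0.83 + 1.77 + 1.30 + 1.10 = 7.91
Sum of the distinct covariances = 7.37
total variance = 7.91 + 2 × 7.37 = 22.65
α = (k/(k−1))·(1 − sum of item variances/total variance) = (6/5)·(1 − 7.91/22.65) = 0.781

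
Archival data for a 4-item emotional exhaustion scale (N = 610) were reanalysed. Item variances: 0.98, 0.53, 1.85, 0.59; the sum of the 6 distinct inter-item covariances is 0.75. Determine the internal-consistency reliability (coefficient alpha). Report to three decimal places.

coefficient alpha = 0.367

Σσ²ᵢ = 0.98 + 0.53 + 1.85 + 0.59 = 3.95
Sum of distinct covariances = 0.75
σ²_T = Σσ²ᵢ + 2·Σcov = 3.95 + 2 × 0.75 = 5.45
α = (4/3)·(1 − 3.95/5.45) = 0.367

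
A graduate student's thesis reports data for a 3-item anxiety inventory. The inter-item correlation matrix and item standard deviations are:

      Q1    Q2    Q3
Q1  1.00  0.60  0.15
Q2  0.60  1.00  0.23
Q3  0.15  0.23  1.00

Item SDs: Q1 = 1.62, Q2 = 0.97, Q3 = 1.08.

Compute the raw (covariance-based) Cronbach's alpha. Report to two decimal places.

Σσ²ᵢ = 1.62² + 0.97² + 1.08² = 4.7317
Covariances σ_ij = r_ij · s_i · s_j:
  σ(Q1,Q2) = 0.60 × 1.62 × 0.97 = 0.9428
  σ(Q1,Q3) = 0.15 × 1.62 × 1.08 = 0.2624
  σ(Q2,Q3) = 0.23 × 0.97 × 1.08 = 0.2409
σ²_T = Σσ²ᵢ + 2·Σσ_ij = 4.7317 + 2 × 1.4461 = 7.6239
α = (3/2)·(1 − 4.7317/7.6239) = 0.57

α = 0.57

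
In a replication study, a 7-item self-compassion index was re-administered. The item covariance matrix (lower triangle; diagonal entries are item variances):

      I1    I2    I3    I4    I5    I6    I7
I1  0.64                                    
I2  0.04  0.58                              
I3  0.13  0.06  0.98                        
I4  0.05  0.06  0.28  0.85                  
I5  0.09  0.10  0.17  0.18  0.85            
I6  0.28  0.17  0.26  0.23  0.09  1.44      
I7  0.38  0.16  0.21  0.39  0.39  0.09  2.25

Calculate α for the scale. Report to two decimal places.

ΣVar(i) = 0.64 + 0.58 + 0.98 + 0.85 + 0.85 + 1.44 + 2.25 = 7.59
Sum of the distinct covariances = 3.81
total variance = 7.59 + 2 × 3.81 = 15.21
α = (k/(k−1))·(1 − ΣVar(i)/total variance) = (7/6)·(1 − 7.59/15.21) = 0.58

α = 0.58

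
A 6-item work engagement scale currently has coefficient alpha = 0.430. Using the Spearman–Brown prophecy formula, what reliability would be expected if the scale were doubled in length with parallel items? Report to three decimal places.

Length factor m = 2
α' = m·α / (1 + (m−1)·α)
   = 2 × 0.430 / (1 + (2 − 1) × 0.430)
   = 0.8600 / 1.4300 = 0.601

predicted reliability = 0.601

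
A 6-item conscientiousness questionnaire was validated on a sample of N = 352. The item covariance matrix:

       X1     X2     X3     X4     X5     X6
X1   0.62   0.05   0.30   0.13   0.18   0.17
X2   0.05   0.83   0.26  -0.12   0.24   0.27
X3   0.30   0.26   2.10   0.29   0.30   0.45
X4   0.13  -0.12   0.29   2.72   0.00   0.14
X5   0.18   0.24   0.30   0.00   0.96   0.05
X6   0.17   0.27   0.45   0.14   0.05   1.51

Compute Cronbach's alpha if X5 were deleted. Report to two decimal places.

Remaining items: X1, X2, X3, X4, X6 (k = 5).
Σσᵢ² = 0.62 + 0.83 + 2.10 + 2.72 + 1.51 = 7.78
σ²_total = 7.78 + 2 × 1.94 = 11.66
α (item deleted) = (5/4)·(1 − 7.78/11.66) = 0.42

α = 0.42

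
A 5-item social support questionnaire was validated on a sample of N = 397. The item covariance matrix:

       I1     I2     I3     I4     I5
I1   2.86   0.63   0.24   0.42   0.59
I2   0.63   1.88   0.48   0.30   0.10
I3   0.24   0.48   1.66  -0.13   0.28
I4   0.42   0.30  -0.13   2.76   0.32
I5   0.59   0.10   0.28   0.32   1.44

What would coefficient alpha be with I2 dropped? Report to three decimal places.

α = 0.377

Remaining items: I1, I3, I4, I5 (k = 4).
ΣVar(i) = 2.86 + 1.66 + 2.76 + 1.44 = 8.72
total variance = 8.72 + 2 × 1.72 = 12.16
α (item deleted) = (4/3)·(1 − 8.72/12.16) = 0.377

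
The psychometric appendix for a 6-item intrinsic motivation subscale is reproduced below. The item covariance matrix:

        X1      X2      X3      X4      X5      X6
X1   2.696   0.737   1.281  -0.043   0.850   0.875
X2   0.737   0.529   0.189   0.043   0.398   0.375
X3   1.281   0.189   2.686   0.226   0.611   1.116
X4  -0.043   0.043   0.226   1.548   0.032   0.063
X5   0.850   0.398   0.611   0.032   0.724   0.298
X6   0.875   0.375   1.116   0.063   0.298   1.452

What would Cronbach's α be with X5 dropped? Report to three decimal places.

Remaining items: X1, X2, X3, X4, X6 (k = 5).
sum of item variances = 2.696 + 0.529 + 2.686 + 1.548 + 1.452 = 8.911
σ²_T = 8.911 + 2 × 4.862 = 18.635
α (item deleted) = (5/4)·(1 − 8.911/18.635) = 0.652

Cronbach's α = 0.652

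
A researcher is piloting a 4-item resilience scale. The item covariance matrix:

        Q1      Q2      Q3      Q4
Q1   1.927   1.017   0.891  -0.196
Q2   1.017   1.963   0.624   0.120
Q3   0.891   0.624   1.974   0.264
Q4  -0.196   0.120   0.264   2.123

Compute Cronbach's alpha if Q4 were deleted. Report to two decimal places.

Remaining items: Q1, Q2, Q3 (k = 3).
Σσᵢ² = 1.927 + 1.963 + 1.974 = 5.864
σ²_total = 5.864 + 2 × 2.532 = 10.928
α (item deleted) = (3/2)·(1 − 5.864/10.928) = 0.70

Cronbach's alpha = 0.70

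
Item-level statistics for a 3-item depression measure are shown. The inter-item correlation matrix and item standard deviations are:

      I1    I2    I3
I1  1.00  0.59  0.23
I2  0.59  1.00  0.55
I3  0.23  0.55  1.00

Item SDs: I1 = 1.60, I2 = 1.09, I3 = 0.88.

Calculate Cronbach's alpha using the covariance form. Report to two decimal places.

Σσ²ᵢ = 1.60² + 1.09² + 0.88² = 4.5225
Covariances σ_ij = r_ij · s_i · s_j:
  σ(I1,I2) = 0.59 × 1.60 × 1.09 = 1.0290
  σ(I1,I3) = 0.23 × 1.60 × 0.88 = 0.3238
  σ(I2,I3) = 0.55 × 1.09 × 0.88 = 0.5276
σ²_T = Σσ²ᵢ + 2·Σσ_ij = 4.5225 + 2 × 1.8804 = 8.2833
α = (3/2)·(1 − 4.5225/8.2833) = 0.68

α = 0.68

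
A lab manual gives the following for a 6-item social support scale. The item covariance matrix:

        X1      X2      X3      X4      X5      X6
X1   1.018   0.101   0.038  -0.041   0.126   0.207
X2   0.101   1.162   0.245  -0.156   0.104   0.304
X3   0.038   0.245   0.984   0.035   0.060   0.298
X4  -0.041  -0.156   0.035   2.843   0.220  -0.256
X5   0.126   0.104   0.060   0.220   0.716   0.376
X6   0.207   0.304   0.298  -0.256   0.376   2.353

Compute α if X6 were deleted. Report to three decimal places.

Remaining items: X1, X2, X3, X4, X5 (k = 5).
ΣVar(i) = 1.018 + 1.162 + 0.984 + 2.843 + 0.716 = 6.723
Var(T) = 6.723 + 2 × 0.732 = 8.187
α (item deleted) = (5/4)·(1 − 6.723/8.187) = 0.224

α = 0.224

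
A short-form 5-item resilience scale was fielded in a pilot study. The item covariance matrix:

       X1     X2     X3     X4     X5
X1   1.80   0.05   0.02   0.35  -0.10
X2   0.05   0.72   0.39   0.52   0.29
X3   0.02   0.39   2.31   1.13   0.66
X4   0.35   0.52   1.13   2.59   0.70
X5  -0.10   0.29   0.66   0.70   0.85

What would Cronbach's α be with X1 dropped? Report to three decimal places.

Cronbach's α = 0.710

Remaining items: X2, X3, X4, X5 (k = 4).
Σσᵢ² = 0.72 + 2.31 + 2.59 + 0.85 = 6.47
total variance = 6.47 + 2 × 3.69 = 13.85
α (item deleted) = (4/3)·(1 − 6.47/13.85) = 0.710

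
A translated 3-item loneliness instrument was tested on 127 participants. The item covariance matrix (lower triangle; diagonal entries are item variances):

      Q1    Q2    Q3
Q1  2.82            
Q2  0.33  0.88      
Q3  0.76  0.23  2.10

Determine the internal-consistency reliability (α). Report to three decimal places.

Σσᵢ² = 2.82 + 0.88 + 2.10 = 5.80
Sum of the distinct covariances = 1.32
σ²_T = 5.80 + 2 × 1.32 = 8.44
α = (k/(k−1))·(1 − Σσᵢ²/σ²_T) = (3/2)·(1 − 5.80/8.44) = 0.469

α = 0.469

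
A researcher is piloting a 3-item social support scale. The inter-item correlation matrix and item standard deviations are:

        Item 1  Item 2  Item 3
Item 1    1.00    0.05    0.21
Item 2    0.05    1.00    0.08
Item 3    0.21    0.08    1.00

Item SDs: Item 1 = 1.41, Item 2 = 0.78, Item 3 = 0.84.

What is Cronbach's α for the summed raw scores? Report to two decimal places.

Σσ²ᵢ = 1.41² + 0.78² + 0.84² = 3.3021
Covariances σ_ij = r_ij · s_i · s_j:
  σ(Item 1,Item 2) = 0.05 × 1.41 × 0.78 = 0.0550
  σ(Item 1,Item 3) = 0.21 × 1.41 × 0.84 = 0.2487
  σ(Item 2,Item 3) = 0.08 × 0.78 × 0.84 = 0.0524
σ²_T = Σσ²ᵢ + 2·Σσ_ij = 3.3021 + 2 × 0.3561 = 4.0143
α = (3/2)·(1 − 3.3021/4.0143) = 0.27

Cronbach's α = 0.27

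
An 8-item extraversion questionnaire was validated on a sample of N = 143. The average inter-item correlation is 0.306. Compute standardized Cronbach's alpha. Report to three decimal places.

Standardized α = k·r̄ / (1 + (k−1)·r̄) = 8 × 0.306 / (1 + 7 × 0.306)
  = 2.4480 / 3.1420 = 0.779

standardized Cronbach's alpha = 0.779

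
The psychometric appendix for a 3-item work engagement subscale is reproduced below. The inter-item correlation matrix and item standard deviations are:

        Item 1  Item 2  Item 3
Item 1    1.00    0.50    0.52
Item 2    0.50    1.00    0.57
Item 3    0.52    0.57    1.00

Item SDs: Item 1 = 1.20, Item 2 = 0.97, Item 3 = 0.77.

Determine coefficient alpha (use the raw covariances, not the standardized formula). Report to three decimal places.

coefficient alpha = 0.750

Σσ²ᵢ = 1.20² + 0.97² + 0.77² = 2.9738
Covariances σ_ij = r_ij · s_i · s_j:
  σ(Item 1,Item 2) = 0.50 × 1.20 × 0.97 = 0.5820
  σ(Item 1,Item 3) = 0.52 × 1.20 × 0.77 = 0.4805
  σ(Item 2,Item 3) = 0.57 × 0.97 × 0.77 = 0.4257
σ²_T = Σσ²ᵢ + 2·Σσ_ij = 2.9738 + 2 × 1.4882 = 5.9502
α = (3/2)·(1 − 2.9738/5.9502) = 0.750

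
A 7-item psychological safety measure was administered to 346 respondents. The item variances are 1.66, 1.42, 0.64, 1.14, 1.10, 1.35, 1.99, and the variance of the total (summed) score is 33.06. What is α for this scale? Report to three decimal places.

α = 0.838

Σσᵢ² = 1.66 + 1.42 + 0.64 + 1.14 + 1.10 + 1.35 + 1.99 = 9.30
α = (k/(k−1))·(1 − Σσᵢ²/Var(T)) = (7/6)·(1 − 9.30/33.06) = 0.838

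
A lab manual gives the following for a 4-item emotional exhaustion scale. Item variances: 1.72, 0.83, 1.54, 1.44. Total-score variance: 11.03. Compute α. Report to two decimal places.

Σσ²ᵢ = 1.72 + 0.83 + 1.54 + 1.44 = 5.53
α = (k/(k−1))·(1 − Σσ²ᵢ/σ²_total) = (4/3)·(1 − 5.53/11.03) = 0.66

α = 0.66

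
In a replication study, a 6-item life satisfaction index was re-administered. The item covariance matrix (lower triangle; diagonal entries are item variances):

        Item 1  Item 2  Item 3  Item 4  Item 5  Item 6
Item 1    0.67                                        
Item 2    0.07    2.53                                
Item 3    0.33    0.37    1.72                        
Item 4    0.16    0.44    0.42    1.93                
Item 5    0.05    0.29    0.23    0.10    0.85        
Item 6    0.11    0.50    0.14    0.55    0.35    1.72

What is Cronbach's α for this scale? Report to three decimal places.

α = 0.559

Σσᵢ² = 0.67 + 2.53 + 1.72 + 1.93 + 0.85 + 1.72 = 9.42
Σ_{i<j} σ_ij = 4.11
σ²_total = 9.42 + 2 × 4.11 = 17.64
α = (k/(k−1))·(1 − Σσᵢ²/σ²_total) = (6/5)·(1 − 9.42/17.64) = 0.559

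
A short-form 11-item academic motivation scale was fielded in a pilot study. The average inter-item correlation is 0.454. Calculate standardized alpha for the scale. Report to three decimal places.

Standardized α = k·r̄ / (1 + (k−1)·r̄) = 11 × 0.454 / (1 + 10 × 0.454)
  = 4.9940 / 5.5400 = 0.901

standardized alpha = 0.901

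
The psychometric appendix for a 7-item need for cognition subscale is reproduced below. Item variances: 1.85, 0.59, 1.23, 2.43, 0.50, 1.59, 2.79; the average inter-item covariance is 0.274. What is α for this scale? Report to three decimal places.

sum of item variances = 1.85 + 0.59 + 1.23 + 2.43 + 0.50 + 1.59 + 2.79 = 10.98
Sum of the 21 distinct covariances = 21 × 0.274 = 5.754
σ²_T = sum of item variances + 2·Σcov = 10.98 + 2 × 5.754 = 22.488
α = (7/6)·(1 − 10.98/22.488) = 0.597

α = 0.597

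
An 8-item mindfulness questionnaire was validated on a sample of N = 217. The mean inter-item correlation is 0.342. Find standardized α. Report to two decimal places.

α = 0.81

Standardized α = k·r̄ / (1 + (k−1)·r̄) = 8 × 0.342 / (1 + 7 × 0.342)
  = 2.7360 / 3.3940 = 0.81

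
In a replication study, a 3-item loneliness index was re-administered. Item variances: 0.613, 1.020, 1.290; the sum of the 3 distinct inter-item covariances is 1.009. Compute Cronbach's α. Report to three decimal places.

Cronbach's α = 0.613

ΣVar(i) = 0.613 + 1.020 + 1.290 = 2.923
Sum of distinct covariances = 1.009
total variance = ΣVar(i) + 2·Σcov = 2.923 + 2 × 1.009 = 4.941
α = (3/2)·(1 − 2.923/4.941) = 0.613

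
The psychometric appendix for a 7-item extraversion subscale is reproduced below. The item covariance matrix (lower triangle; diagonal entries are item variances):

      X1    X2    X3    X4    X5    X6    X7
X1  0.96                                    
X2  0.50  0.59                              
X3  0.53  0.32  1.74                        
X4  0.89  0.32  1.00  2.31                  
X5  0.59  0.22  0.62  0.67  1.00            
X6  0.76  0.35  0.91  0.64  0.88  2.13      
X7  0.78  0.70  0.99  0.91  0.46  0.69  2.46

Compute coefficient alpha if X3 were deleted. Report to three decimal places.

Remaining items: X1, X2, X4, X5, X6, X7 (k = 6).
Σσᵢ² = 0.96 + 0.59 + 2.31 + 1.00 + 2.13 + 2.46 = 9.45
total variance = 9.45 + 2 × 9.36 = 28.17
α (item deleted) = (6/5)·(1 − 9.45/28.17) = 0.797

coefficient alpha = 0.797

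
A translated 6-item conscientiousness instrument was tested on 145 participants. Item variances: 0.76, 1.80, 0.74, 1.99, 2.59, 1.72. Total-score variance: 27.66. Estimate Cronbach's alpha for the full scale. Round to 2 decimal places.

Σσᵢ² = 0.76 + 1.80 + 0.74 + 1.99 + 2.59 + 1.72 = 9.60
α = (k/(k−1))·(1 − Σσᵢ²/Var(T)) = (6/5)·(1 − 9.60/27.66) = 0.78

α = 0.78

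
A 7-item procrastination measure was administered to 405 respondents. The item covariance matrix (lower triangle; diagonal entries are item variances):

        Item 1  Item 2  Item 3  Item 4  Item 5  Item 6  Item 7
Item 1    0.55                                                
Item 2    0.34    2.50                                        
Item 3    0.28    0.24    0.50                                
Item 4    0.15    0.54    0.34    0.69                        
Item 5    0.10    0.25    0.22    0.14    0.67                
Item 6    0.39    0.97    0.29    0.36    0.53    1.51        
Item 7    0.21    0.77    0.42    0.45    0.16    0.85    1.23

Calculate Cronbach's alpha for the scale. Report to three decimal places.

ΣVar(i) = 0.55 + 2.50 + 0.50 + 0.69 + 0.67 + 1.51 + 1.23 = 7.65
Sum of the distinct covariances = 8.00
Var(T) = 7.65 + 2 × 8.00 = 23.65
α = (k/(k−1))·(1 − ΣVar(i)/Var(T)) = (7/6)·(1 − 7.65/23.65) = 0.789

α = 0.789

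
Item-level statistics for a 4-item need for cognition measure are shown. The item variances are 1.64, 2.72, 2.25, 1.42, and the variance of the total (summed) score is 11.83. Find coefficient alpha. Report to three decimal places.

Σσᵢ² = 1.64 + 2.72 + 2.25 + 1.42 = 8.03
α = (k/(k−1))·(1 − Σσᵢ²/σ²_total) = (4/3)·(1 − 8.03/11.83) = 0.428

α = 0.428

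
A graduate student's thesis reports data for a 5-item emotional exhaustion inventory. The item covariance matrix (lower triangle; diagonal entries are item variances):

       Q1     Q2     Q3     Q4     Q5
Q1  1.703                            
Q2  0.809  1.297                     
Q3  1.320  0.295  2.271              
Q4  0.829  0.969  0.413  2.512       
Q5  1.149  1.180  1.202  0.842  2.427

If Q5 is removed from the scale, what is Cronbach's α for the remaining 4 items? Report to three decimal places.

α = 0.725

Remaining items: Q1, Q2, Q3, Q4 (k = 4).
ΣVar(i) = 1.703 + 1.297 + 2.271 + 2.512 = 7.783
σ²_total = 7.783 + 2 × 4.635 = 17.053
α (item deleted) = (4/3)·(1 − 7.783/17.053) = 0.725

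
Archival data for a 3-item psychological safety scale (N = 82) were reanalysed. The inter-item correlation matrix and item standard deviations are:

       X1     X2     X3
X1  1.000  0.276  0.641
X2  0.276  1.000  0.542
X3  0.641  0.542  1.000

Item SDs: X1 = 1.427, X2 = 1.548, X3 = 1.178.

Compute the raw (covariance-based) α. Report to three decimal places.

α = 0.719

Σσ²ᵢ = 1.427² + 1.548² + 1.178² = 5.8203
Covariances σ_ij = r_ij · s_i · s_j:
  σ(X1,X2) = 0.276 × 1.427 × 1.548 = 0.6097
  σ(X1,X3) = 0.641 × 1.427 × 1.178 = 1.0775
  σ(X2,X3) = 0.542 × 1.548 × 1.178 = 0.9884
σ²_T = Σσ²ᵢ + 2·Σσ_ij = 5.8203 + 2 × 2.6756 = 11.1715
α = (3/2)·(1 − 5.8203/11.1715) = 0.719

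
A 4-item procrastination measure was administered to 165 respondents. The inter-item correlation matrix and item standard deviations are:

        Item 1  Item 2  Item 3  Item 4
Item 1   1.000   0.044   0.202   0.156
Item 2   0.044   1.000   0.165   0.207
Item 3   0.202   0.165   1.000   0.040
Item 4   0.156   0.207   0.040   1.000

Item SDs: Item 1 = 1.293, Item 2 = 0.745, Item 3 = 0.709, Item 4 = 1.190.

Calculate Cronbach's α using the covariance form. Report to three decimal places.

Σσ²ᵢ = 1.293² + 0.745² + 0.709² + 1.190² = 4.1457
Covariances σ_ij = r_ij · s_i · s_j:
  σ(Item 1,Item 2) = 0.044 × 1.293 × 0.745 = 0.0424
  σ(Item 1,Item 3) = 0.202 × 1.293 × 0.709 = 0.1852
  σ(Item 1,Item 4) = 0.156 × 1.293 × 1.190 = 0.2400
  σ(Item 2,Item 3) = 0.165 × 0.745 × 0.709 = 0.0872
  σ(Item 2,Item 4) = 0.207 × 0.745 × 1.190 = 0.1835
  σ(Item 3,Item 4) = 0.040 × 0.709 × 1.190 = 0.0337
σ²_T = Σσ²ᵢ + 2·Σσ_ij = 4.1457 + 2 × 0.7720 = 5.6897
α = (4/3)·(1 − 4.1457/5.6897) = 0.362

Cronbach's α = 0.362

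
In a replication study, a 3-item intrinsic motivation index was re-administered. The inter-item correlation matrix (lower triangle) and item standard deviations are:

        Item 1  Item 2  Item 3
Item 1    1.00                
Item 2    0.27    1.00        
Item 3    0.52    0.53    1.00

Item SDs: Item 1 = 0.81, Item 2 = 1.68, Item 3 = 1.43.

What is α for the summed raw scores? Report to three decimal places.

Σσ²ᵢ = 0.81² + 1.68² + 1.43² = 5.5234
Covariances σ_ij = r_ij · s_i · s_j:
  σ(Item 1,Item 2) = 0.27 × 0.81 × 1.68 = 0.3674
  σ(Item 1,Item 3) = 0.52 × 0.81 × 1.43 = 0.6023
  σ(Item 2,Item 3) = 0.53 × 1.68 × 1.43 = 1.2733
σ²_T = Σσ²ᵢ + 2·Σσ_ij = 5.5234 + 2 × 2.2430 = 10.0094
α = (3/2)·(1 − 5.5234/10.0094) = 0.672

α = 0.672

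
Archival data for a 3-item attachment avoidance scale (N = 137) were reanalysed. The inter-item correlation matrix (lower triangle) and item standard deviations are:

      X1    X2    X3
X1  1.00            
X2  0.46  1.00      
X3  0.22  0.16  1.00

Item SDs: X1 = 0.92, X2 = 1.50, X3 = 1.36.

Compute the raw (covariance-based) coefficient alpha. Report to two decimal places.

coefficient alpha = 0.50

Σσ²ᵢ = 0.92² + 1.50² + 1.36² = 4.9460
Covariances σ_ij = r_ij · s_i · s_j:
  σ(X1,X2) = 0.46 × 0.92 × 1.50 = 0.6348
  σ(X1,X3) = 0.22 × 0.92 × 1.36 = 0.2753
  σ(X2,X3) = 0.16 × 1.50 × 1.36 = 0.3264
σ²_T = Σσ²ᵢ + 2·Σσ_ij = 4.9460 + 2 × 1.2365 = 7.4190
α = (3/2)·(1 − 4.9460/7.4190) = 0.50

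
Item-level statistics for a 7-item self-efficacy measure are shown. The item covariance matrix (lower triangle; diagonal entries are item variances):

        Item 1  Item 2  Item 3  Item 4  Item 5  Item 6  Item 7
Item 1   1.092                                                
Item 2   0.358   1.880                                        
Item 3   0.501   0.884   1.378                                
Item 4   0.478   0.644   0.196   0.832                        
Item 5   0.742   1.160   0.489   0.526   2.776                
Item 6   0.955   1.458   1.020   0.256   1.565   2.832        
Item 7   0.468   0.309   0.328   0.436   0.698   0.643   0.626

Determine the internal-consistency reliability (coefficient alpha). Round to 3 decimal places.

Σσᵢ² = 1.092 + 1.880 + 1.378 + 0.832 + 2.776 + 2.832 + 0.626 = 11.416
Sum of the distinct covariances = 14.114
σ²_total = 11.416 + 2 × 14.114 = 39.644
α = (k/(k−1))·(1 − Σσᵢ²/σ²_total) = (7/6)·(1 − 11.416/39.644) = 0.831

coefficient alpha = 0.831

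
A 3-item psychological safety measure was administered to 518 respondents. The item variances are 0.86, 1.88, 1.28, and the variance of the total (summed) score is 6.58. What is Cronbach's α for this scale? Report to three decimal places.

α = 0.584

ΣVar(i) = 0.86 + 1.88 + 1.28 = 4.02
α = (k/(k−1))·(1 − ΣVar(i)/σ²_T) = (3/2)·(1 − 4.02/6.58) = 0.584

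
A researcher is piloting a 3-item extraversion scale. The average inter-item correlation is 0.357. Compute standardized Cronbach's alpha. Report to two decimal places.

Standardized α = k·r̄ / (1 + (k−1)·r̄) = 3 × 0.357 / (1 + 2 × 0.357)
  = 1.0710 / 1.7140 = 0.62

standardized Cronbach's alpha = 0.62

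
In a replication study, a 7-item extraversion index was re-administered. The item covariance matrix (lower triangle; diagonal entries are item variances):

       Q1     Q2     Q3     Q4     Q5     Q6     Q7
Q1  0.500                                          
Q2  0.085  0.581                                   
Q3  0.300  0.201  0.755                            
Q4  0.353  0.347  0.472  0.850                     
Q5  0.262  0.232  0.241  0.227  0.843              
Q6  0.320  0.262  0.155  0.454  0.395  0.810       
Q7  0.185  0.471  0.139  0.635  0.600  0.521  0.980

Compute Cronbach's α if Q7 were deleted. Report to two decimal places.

Remaining items: Q1, Q2, Q3, Q4, Q5, Q6 (k = 6).
Σσᵢ² = 0.500 + 0.581 + 0.755 + 0.850 + 0.843 + 0.810 = 4.339
σ²_T = 4.339 + 2 × 4.306 = 12.951
α (item deleted) = (6/5)·(1 − 4.339/12.951) = 0.80

Cronbach's α = 0.80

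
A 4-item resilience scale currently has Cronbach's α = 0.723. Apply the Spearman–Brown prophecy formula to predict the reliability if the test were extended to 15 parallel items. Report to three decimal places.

Length factor m = 15/4 = 3.7500
α' = m·α / (1 + (m−1)·α)
   = 15/4 × 0.723 / (1 + (15/4 − 1) × 0.723)
   = 2.7112 / 2.9882 = 0.907

predicted reliability = 0.907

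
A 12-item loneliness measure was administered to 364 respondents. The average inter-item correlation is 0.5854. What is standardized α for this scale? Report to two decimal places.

standardized α = 0.94

Standardized α = k·r̄ / (1 + (k−1)·r̄) = 12 × 0.5854 / (1 + 11 × 0.5854)
  = 7.0248 / 7.4394 = 0.94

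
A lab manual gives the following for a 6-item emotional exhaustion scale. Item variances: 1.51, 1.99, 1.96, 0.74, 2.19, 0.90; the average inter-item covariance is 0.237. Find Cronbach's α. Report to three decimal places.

α = 0.520

Σσ²ᵢ = 1.51 + 1.99 + 1.96 + 0.74 + 2.19 + 0.90 = 9.29
Sum of the 15 distinct covariances = 15 × 0.237 = 3.555
Var(T) = Σσ²ᵢ + 2·Σcov = 9.29 + 2 × 3.555 = 16.400
α = (6/5)·(1 − 9.29/16.400) = 0.520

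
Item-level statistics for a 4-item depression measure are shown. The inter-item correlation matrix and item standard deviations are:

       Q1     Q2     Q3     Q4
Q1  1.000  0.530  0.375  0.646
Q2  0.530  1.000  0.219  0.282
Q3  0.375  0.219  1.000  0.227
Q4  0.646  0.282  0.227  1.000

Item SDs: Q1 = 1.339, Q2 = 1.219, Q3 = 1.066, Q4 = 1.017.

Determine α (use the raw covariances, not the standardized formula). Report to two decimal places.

α = 0.72

Σσ²ᵢ = 1.339² + 1.219² + 1.066² + 1.017² = 5.4495
Covariances σ_ij = r_ij · s_i · s_j:
  σ(Q1,Q2) = 0.530 × 1.339 × 1.219 = 0.8651
  σ(Q1,Q3) = 0.375 × 1.339 × 1.066 = 0.5353
  σ(Q1,Q4) = 0.646 × 1.339 × 1.017 = 0.8797
  σ(Q2,Q3) = 0.219 × 1.219 × 1.066 = 0.2846
  σ(Q2,Q4) = 0.282 × 1.219 × 1.017 = 0.3496
  σ(Q3,Q4) = 0.227 × 1.066 × 1.017 = 0.2461
σ²_T = Σσ²ᵢ + 2·Σσ_ij = 5.4495 + 2 × 3.1604 = 11.7703
α = (4/3)·(1 − 5.4495/11.7703) = 0.72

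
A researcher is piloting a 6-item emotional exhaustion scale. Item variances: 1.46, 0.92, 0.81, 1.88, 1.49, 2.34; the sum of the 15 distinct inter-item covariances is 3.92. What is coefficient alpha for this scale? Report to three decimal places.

coefficient alpha = 0.562

ΣVar(i) = 1.46 + 0.92 + 0.81 + 1.88 + 1.49 + 2.34 = 8.90
Sum of distinct covariances = 3.92
σ²_total = ΣVar(i) + 2·Σcov = 8.90 + 2 × 3.92 = 16.74
α = (6/5)·(1 − 8.90/16.74) = 0.562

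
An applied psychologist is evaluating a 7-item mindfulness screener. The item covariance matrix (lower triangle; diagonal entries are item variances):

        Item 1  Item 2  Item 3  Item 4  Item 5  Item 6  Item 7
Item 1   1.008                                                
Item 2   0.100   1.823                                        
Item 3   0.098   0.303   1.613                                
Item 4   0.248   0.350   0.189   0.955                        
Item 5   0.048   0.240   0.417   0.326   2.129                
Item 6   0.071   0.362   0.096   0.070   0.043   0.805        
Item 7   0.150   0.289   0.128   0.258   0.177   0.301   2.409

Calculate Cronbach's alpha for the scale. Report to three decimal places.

ΣVar(i) = 1.008 + 1.823 + 1.613 + 0.955 + 2.129 + 0.805 + 2.409 = 10.742
Sum of off-diagonal covariances = 4.264
σ²_total = 10.742 + 2 × 4.264 = 19.270
α = (k/(k−1))·(1 − ΣVar(i)/σ²_total) = (7/6)·(1 − 10.742/19.270) = 0.516

α = 0.516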